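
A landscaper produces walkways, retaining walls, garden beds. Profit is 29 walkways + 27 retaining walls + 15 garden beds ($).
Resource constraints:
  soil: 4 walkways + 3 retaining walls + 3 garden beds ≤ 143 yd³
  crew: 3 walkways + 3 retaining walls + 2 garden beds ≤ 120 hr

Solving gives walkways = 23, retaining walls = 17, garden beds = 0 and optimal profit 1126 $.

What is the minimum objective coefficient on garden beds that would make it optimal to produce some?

20

Both soil and crew are binding at x*.
From A_Bᵀ y = c: 4·y_soil + 3·y_crew = 29; 3·y_soil + 3·y_crew = 27.
Solving: y_soil = 2, y_crew = 7.
garden beds enters the basis when its profit ≥ yᵀa₃ = 2·3 + 7·2 = 20.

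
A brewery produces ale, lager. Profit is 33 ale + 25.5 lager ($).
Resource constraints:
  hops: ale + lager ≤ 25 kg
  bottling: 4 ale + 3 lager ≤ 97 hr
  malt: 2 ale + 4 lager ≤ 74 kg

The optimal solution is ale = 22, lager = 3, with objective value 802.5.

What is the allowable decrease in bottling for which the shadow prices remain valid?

Binding constraints: hops, bottling. The basis is B = [[1,1],[4,3]] with det -1.
Per unit decrease in bottling, x* moves by d = (-1, 1).
The basis stays optimal until malt becomes binding; allowable decrease = 9 hr.

9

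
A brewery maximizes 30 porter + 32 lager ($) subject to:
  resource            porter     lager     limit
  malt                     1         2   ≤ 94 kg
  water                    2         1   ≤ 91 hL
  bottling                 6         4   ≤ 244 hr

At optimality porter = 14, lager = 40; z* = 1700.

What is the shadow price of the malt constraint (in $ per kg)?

9

Binding: malt and bottling. Non-binding: water (23 unused).
By complementary slackness, y = 0 for the non-binding constraint.
From A_Bᵀ y = c: 1·y_malt + 6·y_bottling = 30; 2·y_malt + 4·y_bottling = 32.
This yields shadow prices y_malt = 9, y_bottling = 3.5.
Shadow price of malt = 9.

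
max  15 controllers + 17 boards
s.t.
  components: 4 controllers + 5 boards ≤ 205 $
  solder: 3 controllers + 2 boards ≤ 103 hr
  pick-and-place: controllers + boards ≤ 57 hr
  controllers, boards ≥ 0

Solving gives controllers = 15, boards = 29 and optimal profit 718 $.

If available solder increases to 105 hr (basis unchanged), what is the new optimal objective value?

720

Check each constraint at x*: components 205/205 (tight); solder 103/103 (tight); pick-and-place 44/57 (slack 13).
Since pick-and-place is not tight, its dual is 0.
Dual feasibility on the basic columns requires 4·y_components + 3·y_solder = 15, 5·y_components + 2·y_solder = 17.
This yields shadow prices y_components = 3, y_solder = 1.
Δz = y_solder·Δb = 1 × (2) = 2, so new z* = 718 + 2 = 720.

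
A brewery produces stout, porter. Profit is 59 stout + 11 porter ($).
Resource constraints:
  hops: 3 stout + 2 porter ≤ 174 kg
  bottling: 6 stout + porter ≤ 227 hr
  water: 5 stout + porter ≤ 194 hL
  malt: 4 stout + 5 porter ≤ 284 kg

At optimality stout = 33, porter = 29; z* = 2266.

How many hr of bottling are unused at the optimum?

0

bottling used = 6·33 + 1·29 = 227; slack = 227 − 227 = 0.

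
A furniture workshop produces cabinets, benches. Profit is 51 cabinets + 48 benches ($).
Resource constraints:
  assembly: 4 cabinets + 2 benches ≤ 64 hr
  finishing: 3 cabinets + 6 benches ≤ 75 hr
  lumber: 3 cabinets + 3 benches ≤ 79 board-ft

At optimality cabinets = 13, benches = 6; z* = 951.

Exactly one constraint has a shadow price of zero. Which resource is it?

lumber

assembly: 64/64 (binding)
finishing: 75/75 (binding)
lumber: 57/79 (slack 22)
By complementary slackness, a constraint with positive slack has shadow price 0 → lumber.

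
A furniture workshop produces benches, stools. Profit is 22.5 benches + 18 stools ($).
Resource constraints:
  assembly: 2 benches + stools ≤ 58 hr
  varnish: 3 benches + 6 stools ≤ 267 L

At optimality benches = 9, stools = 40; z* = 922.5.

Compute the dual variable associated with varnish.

1.5

Both assembly and varnish are binding at x*.
The binding rows give the dual system: 2·y_assembly + 3·y_varnish = 22.5 and 1·y_assembly + 6·y_varnish = 18.
→ y_assembly = 9 and y_varnish = 1.5.
Shadow price of varnish = 1.5.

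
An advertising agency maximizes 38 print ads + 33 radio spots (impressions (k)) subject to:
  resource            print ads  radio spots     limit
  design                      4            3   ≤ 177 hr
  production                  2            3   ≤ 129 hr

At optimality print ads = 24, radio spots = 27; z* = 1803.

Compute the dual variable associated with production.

At the optimum: design uses 177 of 177 (binding); production uses 129 of 129 (binding).
Dual feasibility on the basic columns requires 4·y_design + 2·y_production = 38, 3·y_design + 3·y_production = 33.
→ y_design = 8 and y_production = 3.
Shadow price of production = 3.

3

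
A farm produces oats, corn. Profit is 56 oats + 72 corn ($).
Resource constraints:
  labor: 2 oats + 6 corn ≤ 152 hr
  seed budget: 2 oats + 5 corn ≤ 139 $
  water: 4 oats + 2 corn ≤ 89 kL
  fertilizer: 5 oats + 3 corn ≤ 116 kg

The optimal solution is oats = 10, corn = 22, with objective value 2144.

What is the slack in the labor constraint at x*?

labor used = 2·10 + 6·22 = 152; slack = 152 − 152 = 0.

0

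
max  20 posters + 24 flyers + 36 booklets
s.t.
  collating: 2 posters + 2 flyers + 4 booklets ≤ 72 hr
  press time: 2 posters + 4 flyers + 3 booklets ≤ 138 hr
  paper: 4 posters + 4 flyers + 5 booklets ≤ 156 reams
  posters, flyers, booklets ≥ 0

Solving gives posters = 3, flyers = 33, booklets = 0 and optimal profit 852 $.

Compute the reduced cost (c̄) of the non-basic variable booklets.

Binding: collating and press time. Non-binding: paper (12 unused).
Since paper is not tight, its dual is 0.
From A_Bᵀ y = c: 2·y_collating + 2·y_press time = 20; 2·y_collating + 4·y_press time = 24.
→ y_collating = 8 and y_press time = 2.
Reduced cost of booklets: c₃ − yᵀa₃ = 36 − (8·4 + 2·3) = 36 − 38 = -2.

-2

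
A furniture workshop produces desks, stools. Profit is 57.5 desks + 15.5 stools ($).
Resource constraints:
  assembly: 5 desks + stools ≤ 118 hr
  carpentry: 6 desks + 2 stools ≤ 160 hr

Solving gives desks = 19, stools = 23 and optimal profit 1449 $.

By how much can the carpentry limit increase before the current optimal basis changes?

Binding constraints: assembly, carpentry. The basis is B = [[5,1],[6,2]] with det 4.
Per unit increase in carpentry, x* moves by d = (-0.25, 1.25).
The basis stays optimal until desks reaches 0; allowable increase = 76 hr.

76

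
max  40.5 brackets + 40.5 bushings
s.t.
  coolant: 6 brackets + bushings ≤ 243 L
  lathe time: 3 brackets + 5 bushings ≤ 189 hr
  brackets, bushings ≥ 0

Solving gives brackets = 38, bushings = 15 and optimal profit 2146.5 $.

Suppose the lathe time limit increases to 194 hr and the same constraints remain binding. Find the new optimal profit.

2184

Check each constraint at x*: coolant 243/243 (tight); lathe time 189/189 (tight).
Dual feasibility on the basic columns requires 6·y_coolant + 3·y_lathe time = 40.5, 1·y_coolant + 5·y_lathe time = 40.5.
Solving: y_coolant = 3, y_lathe time = 7.5.
Δz = y_lathe time·Δb = 7.5 × (5) = 37.5, so new z* = 2146.5 + 37.5 = 2184.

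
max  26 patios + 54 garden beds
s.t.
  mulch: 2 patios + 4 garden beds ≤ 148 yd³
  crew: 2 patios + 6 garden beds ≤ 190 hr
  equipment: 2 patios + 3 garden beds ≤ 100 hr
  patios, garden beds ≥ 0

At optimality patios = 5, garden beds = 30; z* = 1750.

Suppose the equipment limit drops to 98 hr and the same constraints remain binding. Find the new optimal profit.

1734

At the optimum: mulch uses 130 of 148 (slack = 18); crew uses 190 of 190 (binding); equipment uses 100 of 100 (binding).
Since mulch is not tight, its dual is 0.
The binding rows give the dual system: 2·y_crew + 2·y_equipment = 26 and 6·y_crew + 3·y_equipment = 54.
This yields shadow prices y_crew = 5, y_equipment = 8.
Δz = y_equipment·Δb = 8 × (-2) = -16, so new z* = 1750 − 16 = 1734.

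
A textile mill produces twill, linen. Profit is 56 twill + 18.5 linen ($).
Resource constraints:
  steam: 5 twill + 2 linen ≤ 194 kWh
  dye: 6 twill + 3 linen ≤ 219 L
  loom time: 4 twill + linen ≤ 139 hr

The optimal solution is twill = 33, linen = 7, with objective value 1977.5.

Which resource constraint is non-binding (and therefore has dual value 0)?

steam: 179/194 (slack 15)
dye: 219/219 (binding)
loom time: 139/139 (binding)
By complementary slackness, a constraint with positive slack has shadow price 0 → steam.

steam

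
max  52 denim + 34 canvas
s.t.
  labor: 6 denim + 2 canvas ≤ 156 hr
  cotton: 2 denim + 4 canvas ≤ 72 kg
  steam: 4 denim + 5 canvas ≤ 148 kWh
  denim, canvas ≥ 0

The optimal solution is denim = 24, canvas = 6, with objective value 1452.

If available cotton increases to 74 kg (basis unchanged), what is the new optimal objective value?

Check each constraint at x*: labor 156/156 (tight); cotton 72/72 (tight); steam 126/148 (slack 22).
Since steam is not tight, its dual is 0.
The binding rows give the dual system: 6·y_labor + 2·y_cotton = 52 and 2·y_labor + 4·y_cotton = 34.
This yields shadow prices y_labor = 7, y_cotton = 5.
Δz = y_cotton·Δb = 5 × (2) = 10, so new z* = 1452 + 10 = 1462.

1462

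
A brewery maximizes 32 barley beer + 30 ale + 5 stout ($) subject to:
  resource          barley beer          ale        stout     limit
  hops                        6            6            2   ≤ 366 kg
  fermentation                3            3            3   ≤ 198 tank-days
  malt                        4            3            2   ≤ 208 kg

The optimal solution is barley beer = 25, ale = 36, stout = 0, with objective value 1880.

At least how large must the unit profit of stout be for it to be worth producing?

At the optimum: hops uses 366 of 366 (binding); fermentation uses 183 of 198 (slack = 15); malt uses 208 of 208 (binding).
Slack constraints have shadow price 0 (complementary slackness).
The binding rows give the dual system: 6·y_hops + 4·y_malt = 32 and 6·y_hops + 3·y_malt = 30.
Solving: y_hops = 4, y_malt = 2.
stout enters the basis when its profit ≥ yᵀa₃ = 4·2 + 2·2 = 12.

12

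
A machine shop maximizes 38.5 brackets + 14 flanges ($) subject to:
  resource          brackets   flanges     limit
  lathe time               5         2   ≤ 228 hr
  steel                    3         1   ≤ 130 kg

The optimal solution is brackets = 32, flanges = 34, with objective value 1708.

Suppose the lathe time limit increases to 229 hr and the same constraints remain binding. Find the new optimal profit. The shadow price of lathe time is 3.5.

Δb = 1, so new z* = 1708 + (3.5)·(1) = 1708 + 3.5 = 1711.5.

1711.5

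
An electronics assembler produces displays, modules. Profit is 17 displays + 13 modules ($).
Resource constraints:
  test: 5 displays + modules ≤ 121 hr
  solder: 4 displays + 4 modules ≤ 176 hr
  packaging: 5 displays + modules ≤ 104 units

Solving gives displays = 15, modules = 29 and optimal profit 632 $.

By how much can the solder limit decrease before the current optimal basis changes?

92.8

Binding constraints: solder, packaging. The basis is B = [[4,4],[5,1]] with det -16.
Per unit decrease in solder, x* moves by d = (0.0625, -0.3125).
The basis stays optimal until modules reaches 0; allowable decrease = 92.8 hr.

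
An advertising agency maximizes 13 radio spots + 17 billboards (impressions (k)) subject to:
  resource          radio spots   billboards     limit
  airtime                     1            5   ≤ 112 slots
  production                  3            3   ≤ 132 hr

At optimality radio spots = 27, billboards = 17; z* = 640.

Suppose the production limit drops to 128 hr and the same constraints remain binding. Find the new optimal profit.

At the optimum: airtime uses 112 of 112 (binding); production uses 132 of 132 (binding).
The binding rows give the dual system: 1·y_airtime + 3·y_production = 13 and 5·y_airtime + 3·y_production = 17.
This yields shadow prices y_airtime = 1, y_production = 4.
Δz = y_production·Δb = 4 × (-4) = -16, so new z* = 640 − 16 = 624.

624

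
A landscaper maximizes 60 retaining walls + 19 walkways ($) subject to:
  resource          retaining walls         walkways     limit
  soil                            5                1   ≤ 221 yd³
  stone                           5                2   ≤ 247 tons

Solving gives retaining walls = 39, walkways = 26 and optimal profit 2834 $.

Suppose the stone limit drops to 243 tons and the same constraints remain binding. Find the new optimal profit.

Check each constraint at x*: soil 221/221 (tight); stone 247/247 (tight).
From A_Bᵀ y = c: 5·y_soil + 5·y_stone = 60; 1·y_soil + 2·y_stone = 19.
Solving: y_soil = 5, y_stone = 7.
Δz = y_stone·Δb = 7 × (-4) = -28, so new z* = 2834 − 28 = 2806.

2806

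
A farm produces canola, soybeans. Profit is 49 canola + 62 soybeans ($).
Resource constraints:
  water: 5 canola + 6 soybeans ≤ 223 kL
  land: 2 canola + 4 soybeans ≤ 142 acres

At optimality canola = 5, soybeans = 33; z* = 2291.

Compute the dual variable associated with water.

Check each constraint at x*: water 223/223 (tight); land 142/142 (tight).
Dual feasibility on the basic columns requires 5·y_water + 2·y_land = 49, 6·y_water + 4·y_land = 62.
Solving: y_water = 9, y_land = 2.
Shadow price of water = 9.

9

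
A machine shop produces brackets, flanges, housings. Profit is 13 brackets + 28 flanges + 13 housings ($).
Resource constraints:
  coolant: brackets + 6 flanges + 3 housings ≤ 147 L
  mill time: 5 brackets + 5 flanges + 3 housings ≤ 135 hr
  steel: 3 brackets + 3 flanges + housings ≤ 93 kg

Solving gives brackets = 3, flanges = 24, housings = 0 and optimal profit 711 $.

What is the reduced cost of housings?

-2

At the optimum: coolant uses 147 of 147 (binding); mill time uses 135 of 135 (binding); steel uses 81 of 93 (slack = 12).
Slack constraints have shadow price 0 (complementary slackness).
From A_Bᵀ y = c: 1·y_coolant + 5·y_mill time = 13; 6·y_coolant + 5·y_mill time = 28.
This yields shadow prices y_coolant = 3, y_mill time = 2.
Reduced cost of housings: c₃ − yᵀa₃ = 13 − (3·3 + 2·3) = 13 − 15 = -2.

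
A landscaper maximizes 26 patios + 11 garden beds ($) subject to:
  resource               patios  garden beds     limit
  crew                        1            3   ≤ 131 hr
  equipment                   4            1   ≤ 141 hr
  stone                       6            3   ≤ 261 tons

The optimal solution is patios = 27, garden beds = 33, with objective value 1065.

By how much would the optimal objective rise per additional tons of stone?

3

Check each constraint at x*: crew 126/131 (slack 5); equipment 141/141 (tight); stone 261/261 (tight).
Since crew is not tight, its dual is 0.
Dual feasibility on the basic columns requires 4·y_equipment + 6·y_stone = 26, 1·y_equipment + 3·y_stone = 11.
Solving: y_equipment = 2, y_stone = 3.
Shadow price of stone = 3.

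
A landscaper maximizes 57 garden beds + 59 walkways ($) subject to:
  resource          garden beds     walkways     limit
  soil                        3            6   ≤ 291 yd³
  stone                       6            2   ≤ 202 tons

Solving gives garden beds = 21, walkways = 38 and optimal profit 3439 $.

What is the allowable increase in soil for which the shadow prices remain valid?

315

Binding constraints: soil, stone. The basis is B = [[3,6],[6,2]] with det -30.
Per unit increase in soil, x* moves by d = (-0.0667, 0.2).
The basis stays optimal until garden beds reaches 0; allowable increase = 315 yd³.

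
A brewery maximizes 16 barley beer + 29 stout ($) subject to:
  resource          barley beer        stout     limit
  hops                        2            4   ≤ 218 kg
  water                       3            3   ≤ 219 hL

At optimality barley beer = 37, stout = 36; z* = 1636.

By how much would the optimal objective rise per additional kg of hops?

6.5

Both hops and water are binding at x*.
From A_Bᵀ y = c: 2·y_hops + 3·y_water = 16; 4·y_hops + 3·y_water = 29.
Solving: y_hops = 6.5, y_water = 1.
Shadow price of hops = 6.5.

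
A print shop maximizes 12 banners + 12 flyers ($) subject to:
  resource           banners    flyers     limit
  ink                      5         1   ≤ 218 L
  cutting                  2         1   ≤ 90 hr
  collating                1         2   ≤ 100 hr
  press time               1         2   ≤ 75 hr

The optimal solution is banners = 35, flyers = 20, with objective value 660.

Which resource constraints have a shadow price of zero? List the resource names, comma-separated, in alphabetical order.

collating, ink

ink: 195/218 (slack 23)
cutting: 90/90 (binding)
collating: 75/100 (slack 25)
press time: 75/75 (binding)
By complementary slackness, a constraint with positive slack has shadow price 0 → collating, ink.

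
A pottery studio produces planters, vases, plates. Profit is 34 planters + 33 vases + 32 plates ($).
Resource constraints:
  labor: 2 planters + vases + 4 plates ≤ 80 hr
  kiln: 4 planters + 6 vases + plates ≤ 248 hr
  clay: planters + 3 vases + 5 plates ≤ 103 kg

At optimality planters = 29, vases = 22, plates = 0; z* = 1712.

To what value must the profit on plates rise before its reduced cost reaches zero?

Binding: labor and kiln. Non-binding: clay (8 unused).
Slack constraints have shadow price 0 (complementary slackness).
Dual feasibility on the basic columns requires 2·y_labor + 4·y_kiln = 34, 1·y_labor + 6·y_kiln = 33.
→ y_labor = 9 and y_kiln = 4.
plates enters the basis when its profit ≥ yᵀa₃ = 9·4 + 4·1 = 40.

40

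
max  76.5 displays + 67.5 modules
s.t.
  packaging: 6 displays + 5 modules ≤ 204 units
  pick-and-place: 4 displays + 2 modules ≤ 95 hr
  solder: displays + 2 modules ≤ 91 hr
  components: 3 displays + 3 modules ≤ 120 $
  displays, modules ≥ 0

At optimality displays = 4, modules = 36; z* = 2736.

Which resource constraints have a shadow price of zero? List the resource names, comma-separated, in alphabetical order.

pick-and-place, solder

packaging: 204/204 (binding)
pick-and-place: 88/95 (slack 7)
solder: 76/91 (slack 15)
components: 120/120 (binding)
By complementary slackness, a constraint with positive slack has shadow price 0 → pick-and-place, solder.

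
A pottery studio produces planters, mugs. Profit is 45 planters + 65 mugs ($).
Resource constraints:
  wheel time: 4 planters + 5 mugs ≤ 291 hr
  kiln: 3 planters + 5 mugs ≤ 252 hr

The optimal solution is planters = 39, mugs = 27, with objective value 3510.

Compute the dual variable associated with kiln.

Check each constraint at x*: wheel time 291/291 (tight); kiln 252/252 (tight).
Dual feasibility on the basic columns requires 4·y_wheel time + 3·y_kiln = 45, 5·y_wheel time + 5·y_kiln = 65.
Solving: y_wheel time = 6, y_kiln = 7.
Shadow price of kiln = 7.

7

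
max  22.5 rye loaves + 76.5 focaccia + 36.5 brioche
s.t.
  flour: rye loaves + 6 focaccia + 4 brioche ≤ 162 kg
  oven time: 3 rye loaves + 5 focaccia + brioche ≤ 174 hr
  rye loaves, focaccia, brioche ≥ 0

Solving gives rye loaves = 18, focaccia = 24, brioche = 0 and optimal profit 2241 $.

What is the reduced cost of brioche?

Both flour and oven time are binding at x*.
The binding rows give the dual system: 1·y_flour + 3·y_oven time = 22.5 and 6·y_flour + 5·y_oven time = 76.5.
Solving: y_flour = 9, y_oven time = 4.5.
Reduced cost of brioche: c₃ − yᵀa₃ = 36.5 − (9·4 + 4.5·1) = 36.5 − 40.5 = -4.

-4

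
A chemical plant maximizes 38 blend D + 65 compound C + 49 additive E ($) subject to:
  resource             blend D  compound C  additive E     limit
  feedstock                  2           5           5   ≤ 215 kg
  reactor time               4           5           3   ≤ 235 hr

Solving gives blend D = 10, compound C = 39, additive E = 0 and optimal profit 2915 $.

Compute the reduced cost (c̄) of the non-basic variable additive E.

At the optimum: feedstock uses 215 of 215 (binding); reactor time uses 235 of 235 (binding).
The binding rows give the dual system: 2·y_feedstock + 4·y_reactor time = 38 and 5·y_feedstock + 5·y_reactor time = 65.
This yields shadow prices y_feedstock = 7, y_reactor time = 6.
Reduced cost of additive E: c₃ − yᵀa₃ = 49 − (7·5 + 6·3) = 49 − 53 = -4.

-4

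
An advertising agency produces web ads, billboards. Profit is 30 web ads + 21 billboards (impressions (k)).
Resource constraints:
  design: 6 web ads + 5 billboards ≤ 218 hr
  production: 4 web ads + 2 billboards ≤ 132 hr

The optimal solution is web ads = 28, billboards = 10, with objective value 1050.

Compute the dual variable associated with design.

3

Check each constraint at x*: design 218/218 (tight); production 132/132 (tight).
The binding rows give the dual system: 6·y_design + 4·y_production = 30 and 5·y_design + 2·y_production = 21.
→ y_design = 3 and y_production = 3.
Shadow price of design = 3.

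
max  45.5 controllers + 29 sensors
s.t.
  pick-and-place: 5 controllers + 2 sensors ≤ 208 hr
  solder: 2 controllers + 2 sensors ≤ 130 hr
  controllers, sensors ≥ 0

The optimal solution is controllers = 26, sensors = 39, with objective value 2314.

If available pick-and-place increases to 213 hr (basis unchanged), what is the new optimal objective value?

At the optimum: pick-and-place uses 208 of 208 (binding); solder uses 130 of 130 (binding).
The binding rows give the dual system: 5·y_pick-and-place + 2·y_solder = 45.5 and 2·y_pick-and-place + 2·y_solder = 29.
→ y_pick-and-place = 5.5 and y_solder = 9.
Δz = y_pick-and-place·Δb = 5.5 × (5) = 27.5, so new z* = 2314 + 27.5 = 2341.5.

2341.5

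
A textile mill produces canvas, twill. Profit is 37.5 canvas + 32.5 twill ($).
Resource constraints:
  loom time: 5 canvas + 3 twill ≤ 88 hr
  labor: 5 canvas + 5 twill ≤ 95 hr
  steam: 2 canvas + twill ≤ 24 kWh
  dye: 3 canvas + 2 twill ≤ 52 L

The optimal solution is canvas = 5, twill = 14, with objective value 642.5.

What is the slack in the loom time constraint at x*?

loom time used = 5·5 + 3·14 = 67; slack = 88 − 67 = 21.

21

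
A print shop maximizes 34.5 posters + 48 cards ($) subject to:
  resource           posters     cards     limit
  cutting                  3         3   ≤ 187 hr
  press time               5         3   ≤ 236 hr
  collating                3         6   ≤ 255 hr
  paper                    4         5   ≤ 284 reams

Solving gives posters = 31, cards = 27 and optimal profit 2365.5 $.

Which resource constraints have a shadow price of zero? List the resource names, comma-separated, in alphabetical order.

cutting, paper

cutting: 174/187 (slack 13)
press time: 236/236 (binding)
collating: 255/255 (binding)
paper: 259/284 (slack 25)
By complementary slackness, a constraint with positive slack has shadow price 0 → cutting, paper.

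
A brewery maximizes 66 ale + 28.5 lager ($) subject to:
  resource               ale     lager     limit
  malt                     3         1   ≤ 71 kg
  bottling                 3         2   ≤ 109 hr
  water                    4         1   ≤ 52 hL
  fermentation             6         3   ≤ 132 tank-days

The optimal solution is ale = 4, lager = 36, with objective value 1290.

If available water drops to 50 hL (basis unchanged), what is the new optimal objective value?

Check each constraint at x*: malt 48/71 (slack 23); bottling 84/109 (slack 25); water 52/52 (tight); fermentation 132/132 (tight).
Since malt, bottling are not tight, their duals are 0.
From A_Bᵀ y = c: 4·y_water + 6·y_fermentation = 66; 1·y_water + 3·y_fermentation = 28.5.
Solving: y_water = 4.5, y_fermentation = 8.
Δz = y_water·Δb = 4.5 × (-2) = -9, so new z* = 1290 − 9 = 1281.

1281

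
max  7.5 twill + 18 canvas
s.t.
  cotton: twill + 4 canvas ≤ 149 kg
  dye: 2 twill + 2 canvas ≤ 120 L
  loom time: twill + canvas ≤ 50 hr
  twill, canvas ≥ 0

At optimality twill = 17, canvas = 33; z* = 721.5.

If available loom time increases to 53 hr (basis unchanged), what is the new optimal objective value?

733.5

Binding: cotton and loom time. Non-binding: dye (20 unused).
Slack constraints have shadow price 0 (complementary slackness).
From A_Bᵀ y = c: 1·y_cotton + 1·y_loom time = 7.5; 4·y_cotton + 1·y_loom time = 18.
→ y_cotton = 3.5 and y_loom time = 4.
Δz = y_loom time·Δb = 4 × (3) = 12, so new z* = 721.5 + 12 = 733.5.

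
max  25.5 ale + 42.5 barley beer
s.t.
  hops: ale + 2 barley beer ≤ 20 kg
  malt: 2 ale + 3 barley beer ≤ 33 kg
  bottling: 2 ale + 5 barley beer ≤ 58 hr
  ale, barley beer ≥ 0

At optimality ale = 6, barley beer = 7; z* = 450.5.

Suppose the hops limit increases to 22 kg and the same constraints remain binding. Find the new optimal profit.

Binding: hops and malt. Non-binding: bottling (11 unused).
By complementary slackness, y = 0 for the non-binding constraint.
Dual feasibility on the basic columns requires 1·y_hops + 2·y_malt = 25.5, 2·y_hops + 3·y_malt = 42.5.
This yields shadow prices y_hops = 8.5, y_malt = 8.5.
Δz = y_hops·Δb = 8.5 × (2) = 17, so new z* = 450.5 + 17 = 467.5.

467.5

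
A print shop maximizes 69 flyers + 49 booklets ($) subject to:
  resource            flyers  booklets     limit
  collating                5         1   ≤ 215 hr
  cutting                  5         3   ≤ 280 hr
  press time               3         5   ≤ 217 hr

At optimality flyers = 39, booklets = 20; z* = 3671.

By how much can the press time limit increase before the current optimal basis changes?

Binding constraints: collating, press time. The basis is B = [[5,1],[3,5]] with det 22.
Per unit increase in press time, x* moves by d = (-0.0455, 0.2273).
The basis stays optimal until cutting becomes binding; allowable increase = 55 hr.

55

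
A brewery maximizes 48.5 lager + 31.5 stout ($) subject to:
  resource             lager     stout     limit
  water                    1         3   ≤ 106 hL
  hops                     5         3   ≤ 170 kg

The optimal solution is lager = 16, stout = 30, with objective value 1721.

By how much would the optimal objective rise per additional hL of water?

1

Both water and hops are binding at x*.
From A_Bᵀ y = c: 1·y_water + 5·y_hops = 48.5; 3·y_water + 3·y_hops = 31.5.
Solving: y_water = 1, y_hops = 9.5.
Shadow price of water = 1.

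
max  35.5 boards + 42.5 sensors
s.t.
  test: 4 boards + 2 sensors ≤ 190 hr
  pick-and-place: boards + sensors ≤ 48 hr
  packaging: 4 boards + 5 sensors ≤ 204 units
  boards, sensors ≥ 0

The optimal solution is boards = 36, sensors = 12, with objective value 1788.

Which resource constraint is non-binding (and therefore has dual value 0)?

test: 168/190 (slack 22)
pick-and-place: 48/48 (binding)
packaging: 204/204 (binding)
By complementary slackness, a constraint with positive slack has shadow price 0 → test.

test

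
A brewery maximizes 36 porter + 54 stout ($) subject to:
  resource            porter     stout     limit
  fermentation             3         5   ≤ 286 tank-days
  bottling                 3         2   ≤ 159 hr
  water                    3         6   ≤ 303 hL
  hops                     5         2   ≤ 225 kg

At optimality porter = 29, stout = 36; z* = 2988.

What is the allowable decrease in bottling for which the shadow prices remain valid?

Binding constraints: bottling, water. The basis is B = [[3,2],[3,6]] with det 12.
Per unit decrease in bottling, x* moves by d = (-0.5, 0.25).
The basis stays optimal until porter reaches 0; allowable decrease = 58 hr.

58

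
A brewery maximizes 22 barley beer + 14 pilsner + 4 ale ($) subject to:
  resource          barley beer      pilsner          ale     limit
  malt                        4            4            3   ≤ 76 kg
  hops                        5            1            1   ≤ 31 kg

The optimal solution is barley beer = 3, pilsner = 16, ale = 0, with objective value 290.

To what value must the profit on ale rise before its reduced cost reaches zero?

11

Check each constraint at x*: malt 76/76 (tight); hops 31/31 (tight).
From A_Bᵀ y = c: 4·y_malt + 5·y_hops = 22; 4·y_malt + 1·y_hops = 14.
This yields shadow prices y_malt = 3, y_hops = 2.
ale enters the basis when its profit ≥ yᵀa₃ = 3·3 + 2·1 = 11.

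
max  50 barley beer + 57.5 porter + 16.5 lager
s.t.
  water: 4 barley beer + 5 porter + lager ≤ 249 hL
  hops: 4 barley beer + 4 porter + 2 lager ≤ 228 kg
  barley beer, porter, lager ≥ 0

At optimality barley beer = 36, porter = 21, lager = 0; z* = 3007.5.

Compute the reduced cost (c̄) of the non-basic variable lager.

At the optimum: water uses 249 of 249 (binding); hops uses 228 of 228 (binding).
The binding rows give the dual system: 4·y_water + 4·y_hops = 50 and 5·y_water + 4·y_hops = 57.5.
Solving: y_water = 7.5, y_hops = 5.
Reduced cost of lager: c₃ − yᵀa₃ = 16.5 − (7.5·1 + 5·2) = 16.5 − 17.5 = -1.

-1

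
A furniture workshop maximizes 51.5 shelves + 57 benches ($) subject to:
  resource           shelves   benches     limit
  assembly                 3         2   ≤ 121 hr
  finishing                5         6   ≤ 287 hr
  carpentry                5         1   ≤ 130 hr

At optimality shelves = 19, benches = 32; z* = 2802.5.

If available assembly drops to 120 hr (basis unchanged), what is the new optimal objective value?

Binding: assembly and finishing. Non-binding: carpentry (3 unused).
Slack constraints have shadow price 0 (complementary slackness).
Dual feasibility on the basic columns requires 3·y_assembly + 5·y_finishing = 51.5, 2·y_assembly + 6·y_finishing = 57.
This yields shadow prices y_assembly = 3, y_finishing = 8.5.
Δz = y_assembly·Δb = 3 × (-1) = -3, so new z* = 2802.5 − 3 = 2799.5.

2799.5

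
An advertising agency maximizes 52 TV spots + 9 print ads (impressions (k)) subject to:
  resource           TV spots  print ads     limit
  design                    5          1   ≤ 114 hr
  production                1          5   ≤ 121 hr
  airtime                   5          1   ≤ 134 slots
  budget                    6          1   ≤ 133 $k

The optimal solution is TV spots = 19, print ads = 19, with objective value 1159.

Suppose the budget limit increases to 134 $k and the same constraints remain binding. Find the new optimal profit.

At the optimum: design uses 114 of 114 (binding); production uses 114 of 121 (slack = 7); airtime uses 114 of 134 (slack = 20); budget uses 133 of 133 (binding).
Slack constraints have shadow price 0 (complementary slackness).
The binding rows give the dual system: 5·y_design + 6·y_budget = 52 and 1·y_design + 1·y_budget = 9.
Solving: y_design = 2, y_budget = 7.
Δz = y_budget·Δb = 7 × (1) = 7, so new z* = 1159 + 7 = 1166.

1166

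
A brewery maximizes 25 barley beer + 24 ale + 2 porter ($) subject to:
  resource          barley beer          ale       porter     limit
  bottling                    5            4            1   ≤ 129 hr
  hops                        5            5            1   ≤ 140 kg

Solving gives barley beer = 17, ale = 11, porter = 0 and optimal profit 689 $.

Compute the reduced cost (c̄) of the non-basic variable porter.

Both bottling and hops are binding at x*.
Dual feasibility on the basic columns requires 5·y_bottling + 5·y_hops = 25, 4·y_bottling + 5·y_hops = 24.
This yields shadow prices y_bottling = 1, y_hops = 4.
Reduced cost of porter: c₃ − yᵀa₃ = 2 − (1·1 + 4·1) = 2 − 5 = -3.

-3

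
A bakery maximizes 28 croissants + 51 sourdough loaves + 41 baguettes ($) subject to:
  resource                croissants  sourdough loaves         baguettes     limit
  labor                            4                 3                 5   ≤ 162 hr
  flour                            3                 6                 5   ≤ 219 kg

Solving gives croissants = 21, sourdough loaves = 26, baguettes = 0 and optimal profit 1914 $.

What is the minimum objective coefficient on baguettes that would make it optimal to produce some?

45

Both labor and flour are binding at x*.
Dual feasibility on the basic columns requires 4·y_labor + 3·y_flour = 28, 3·y_labor + 6·y_flour = 51.
→ y_labor = 1 and y_flour = 8.
baguettes enters the basis when its profit ≥ yᵀa₃ = 1·5 + 8·5 = 45.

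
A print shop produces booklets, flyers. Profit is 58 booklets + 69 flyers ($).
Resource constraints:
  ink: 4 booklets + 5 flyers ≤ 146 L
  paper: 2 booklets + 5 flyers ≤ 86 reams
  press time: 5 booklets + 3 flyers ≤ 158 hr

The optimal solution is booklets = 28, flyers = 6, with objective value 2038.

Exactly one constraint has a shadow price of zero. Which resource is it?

ink

ink: 142/146 (slack 4)
paper: 86/86 (binding)
press time: 158/158 (binding)
By complementary slackness, a constraint with positive slack has shadow price 0 → ink.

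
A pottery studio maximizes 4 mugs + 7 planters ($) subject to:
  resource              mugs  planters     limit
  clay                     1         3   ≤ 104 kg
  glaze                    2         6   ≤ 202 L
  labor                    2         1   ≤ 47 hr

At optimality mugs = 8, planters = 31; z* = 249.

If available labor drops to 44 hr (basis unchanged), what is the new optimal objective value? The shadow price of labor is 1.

246

Δb = -3, so new z* = 249 + (1)·(-3) = 249 − 3 = 246.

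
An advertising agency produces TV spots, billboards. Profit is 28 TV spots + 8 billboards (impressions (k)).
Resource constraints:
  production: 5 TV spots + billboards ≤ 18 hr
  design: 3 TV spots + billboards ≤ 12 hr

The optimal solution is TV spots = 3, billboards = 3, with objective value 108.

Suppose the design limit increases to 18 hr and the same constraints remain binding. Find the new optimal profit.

144

Check each constraint at x*: production 18/18 (tight); design 12/12 (tight).
From A_Bᵀ y = c: 5·y_production + 3·y_design = 28; 1·y_production + 1·y_design = 8.
Solving: y_production = 2, y_design = 6.
Δz = y_design·Δb = 6 × (6) = 36, so new z* = 108 + 36 = 144.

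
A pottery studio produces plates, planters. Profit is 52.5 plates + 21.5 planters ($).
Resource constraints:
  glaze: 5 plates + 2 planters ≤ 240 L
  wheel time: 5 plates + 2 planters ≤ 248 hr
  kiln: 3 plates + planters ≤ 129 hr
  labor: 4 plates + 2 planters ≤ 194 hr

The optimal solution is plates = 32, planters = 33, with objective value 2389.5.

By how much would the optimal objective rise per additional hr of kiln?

At the optimum: glaze uses 226 of 240 (slack = 14); wheel time uses 226 of 248 (slack = 22); kiln uses 129 of 129 (binding); labor uses 194 of 194 (binding).
Since glaze, wheel time are not tight, their duals are 0.
From A_Bᵀ y = c: 3·y_kiln + 4·y_labor = 52.5; 1·y_kiln + 2·y_labor = 21.5.
This yields shadow prices y_kiln = 9.5, y_labor = 6.
Shadow price of kiln = 9.5.

9.5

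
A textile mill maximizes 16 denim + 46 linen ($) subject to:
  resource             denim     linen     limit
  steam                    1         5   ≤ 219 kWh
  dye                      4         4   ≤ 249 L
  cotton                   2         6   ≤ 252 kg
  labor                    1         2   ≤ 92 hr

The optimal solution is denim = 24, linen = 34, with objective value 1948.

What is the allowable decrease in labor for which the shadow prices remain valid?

Binding constraints: cotton, labor. The basis is B = [[2,6],[1,2]] with det -2.
Per unit decrease in labor, x* moves by d = (-3, 1).
The basis stays optimal until denim reaches 0; allowable decrease = 8 hr.

8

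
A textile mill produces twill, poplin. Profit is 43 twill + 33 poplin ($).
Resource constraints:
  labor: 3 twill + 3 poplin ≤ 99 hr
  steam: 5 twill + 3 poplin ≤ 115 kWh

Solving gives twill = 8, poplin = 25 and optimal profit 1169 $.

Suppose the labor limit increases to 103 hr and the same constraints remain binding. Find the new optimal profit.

Both labor and steam are binding at x*.
The binding rows give the dual system: 3·y_labor + 5·y_steam = 43 and 3·y_labor + 3·y_steam = 33.
→ y_labor = 6 and y_steam = 5.
Δz = y_labor·Δb = 6 × (4) = 24, so new z* = 1169 + 24 = 1193.

1193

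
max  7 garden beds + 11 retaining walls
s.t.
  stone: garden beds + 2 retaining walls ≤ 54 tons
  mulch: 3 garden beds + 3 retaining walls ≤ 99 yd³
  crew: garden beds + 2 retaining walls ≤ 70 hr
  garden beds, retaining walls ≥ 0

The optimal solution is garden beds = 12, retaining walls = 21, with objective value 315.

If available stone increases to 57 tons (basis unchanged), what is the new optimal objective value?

327

Binding: stone and mulch. Non-binding: crew (16 unused).
By complementary slackness, y = 0 for the non-binding constraint.
From A_Bᵀ y = c: 1·y_stone + 3·y_mulch = 7; 2·y_stone + 3·y_mulch = 11.
Solving: y_stone = 4, y_mulch = 1.
Δz = y_stone·Δb = 4 × (3) = 12, so new z* = 315 + 12 = 327.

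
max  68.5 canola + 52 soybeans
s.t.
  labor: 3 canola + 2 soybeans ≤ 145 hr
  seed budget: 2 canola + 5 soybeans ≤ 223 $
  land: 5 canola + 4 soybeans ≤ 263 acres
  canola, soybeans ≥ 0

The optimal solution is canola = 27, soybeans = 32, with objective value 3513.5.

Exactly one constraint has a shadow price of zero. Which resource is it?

labor: 145/145 (binding)
seed budget: 214/223 (slack 9)
land: 263/263 (binding)
By complementary slackness, a constraint with positive slack has shadow price 0 → seed budget.

seed budget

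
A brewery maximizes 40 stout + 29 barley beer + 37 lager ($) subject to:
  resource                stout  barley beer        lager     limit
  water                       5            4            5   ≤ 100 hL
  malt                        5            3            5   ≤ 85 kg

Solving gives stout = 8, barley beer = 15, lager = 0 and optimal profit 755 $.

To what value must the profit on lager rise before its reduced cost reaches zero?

40

Both water and malt are binding at x*.
From A_Bᵀ y = c: 5·y_water + 5·y_malt = 40; 4·y_water + 3·y_malt = 29.
This yields shadow prices y_water = 5, y_malt = 3.
lager enters the basis when its profit ≥ yᵀa₃ = 5·5 + 3·5 = 40.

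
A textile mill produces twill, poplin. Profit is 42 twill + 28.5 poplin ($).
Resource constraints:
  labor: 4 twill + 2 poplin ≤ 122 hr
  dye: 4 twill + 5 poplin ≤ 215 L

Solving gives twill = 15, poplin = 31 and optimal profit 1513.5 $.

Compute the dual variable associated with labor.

8

Check each constraint at x*: labor 122/122 (tight); dye 215/215 (tight).
The binding rows give the dual system: 4·y_labor + 4·y_dye = 42 and 2·y_labor + 5·y_dye = 28.5.
This yields shadow prices y_labor = 8, y_dye = 2.5.
Shadow price of labor = 8.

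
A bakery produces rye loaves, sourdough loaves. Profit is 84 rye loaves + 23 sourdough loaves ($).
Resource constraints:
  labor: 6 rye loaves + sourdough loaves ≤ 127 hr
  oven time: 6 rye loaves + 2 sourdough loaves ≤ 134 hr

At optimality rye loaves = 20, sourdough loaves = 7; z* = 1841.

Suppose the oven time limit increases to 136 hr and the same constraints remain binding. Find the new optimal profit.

1859

At the optimum: labor uses 127 of 127 (binding); oven time uses 134 of 134 (binding).
The binding rows give the dual system: 6·y_labor + 6·y_oven time = 84 and 1·y_labor + 2·y_oven time = 23.
Solving: y_labor = 5, y_oven time = 9.
Δz = y_oven time·Δb = 9 × (2) = 18, so new z* = 1841 + 18 = 1859.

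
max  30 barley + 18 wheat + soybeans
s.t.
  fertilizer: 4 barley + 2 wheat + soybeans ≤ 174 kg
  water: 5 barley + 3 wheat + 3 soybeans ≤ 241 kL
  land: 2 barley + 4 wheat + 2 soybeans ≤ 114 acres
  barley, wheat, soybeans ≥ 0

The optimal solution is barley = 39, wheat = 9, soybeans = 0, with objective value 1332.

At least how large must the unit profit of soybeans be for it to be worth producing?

9

Binding: fertilizer and land. Non-binding: water (19 unused).
By complementary slackness, y = 0 for the non-binding constraint.
From A_Bᵀ y = c: 4·y_fertilizer + 2·y_land = 30; 2·y_fertilizer + 4·y_land = 18.
→ y_fertilizer = 7 and y_land = 1.
soybeans enters the basis when its profit ≥ yᵀa₃ = 7·1 + 1·2 = 9.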